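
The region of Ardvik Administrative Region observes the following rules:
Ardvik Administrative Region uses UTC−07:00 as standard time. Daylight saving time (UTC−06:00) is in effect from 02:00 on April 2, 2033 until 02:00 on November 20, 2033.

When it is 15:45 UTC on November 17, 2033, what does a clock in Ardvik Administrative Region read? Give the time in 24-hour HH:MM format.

At the standard offset (UTC−07:00), 15:45 UTC − 7h = 08:45 Ardvik Administrative Region standard time.
The standard-time date in Ardvik Administrative Region, November 17, 2033, falls between 2 April and 20 November, so daylight saving is in effect and Ardvik Administrative Region is at UTC−06:00.
15:45 UTC − 6h = 09:45 local.

09:45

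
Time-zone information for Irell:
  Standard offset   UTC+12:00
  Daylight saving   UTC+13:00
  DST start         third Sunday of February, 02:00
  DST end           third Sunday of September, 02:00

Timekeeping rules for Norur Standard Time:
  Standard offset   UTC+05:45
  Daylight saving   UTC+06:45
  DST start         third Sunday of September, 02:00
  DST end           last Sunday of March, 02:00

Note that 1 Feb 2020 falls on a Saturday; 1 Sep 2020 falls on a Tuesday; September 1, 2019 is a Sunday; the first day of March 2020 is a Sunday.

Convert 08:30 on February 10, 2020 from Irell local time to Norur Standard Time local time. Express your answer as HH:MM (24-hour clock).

1 February 2020 is a Saturday, so the first Sunday is February 2 and the third is February 16.
1 September 2020 is a Tuesday, so the first Sunday is September 6 and the third is September 20.
February 10, 2020 does not fall between 16 February and 20 September, so daylight saving is not in effect and Irell is at UTC+12:00.
08:30 Irell − 12h = 20:30 UTC (rolling into the previous day, 9 February 2020).
1 September 2019 is a Sunday, so the first Sunday is September 1 and the third is September 15.
1 March 2020 is a Sunday, so Sundays fall on 1, 8, 15, 22, 29; the last is March 29.
At the standard offset (UTC+05:45), 20:30 UTC + 5h45m = 02:15 Norur Standard Time standard time (rolling into the next day, 10 February 2020).
Daylight saving runs 15 September 2019 – 29 March 2020; the standard-time date in Norur Standard Time, February 10, 2020, is inside that window, so Norur Standard Time is at UTC+06:45.
20:30 UTC + 6h45m = 03:15 Norur Standard Time (rolling into the next day, 10 February 2020).

03:15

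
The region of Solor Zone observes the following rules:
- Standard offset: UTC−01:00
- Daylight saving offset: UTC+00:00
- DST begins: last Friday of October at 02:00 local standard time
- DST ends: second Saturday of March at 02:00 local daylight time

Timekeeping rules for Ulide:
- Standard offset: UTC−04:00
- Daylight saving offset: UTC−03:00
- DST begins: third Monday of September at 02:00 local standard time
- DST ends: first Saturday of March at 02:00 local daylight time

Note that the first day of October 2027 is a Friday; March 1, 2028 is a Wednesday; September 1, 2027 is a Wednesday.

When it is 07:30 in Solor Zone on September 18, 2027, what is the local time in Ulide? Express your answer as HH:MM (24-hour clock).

1 October 2027 is a Friday, so Fridays fall on 1, 8, 15, 22, 29; the last is October 29.
1 March 2028 is a Wednesday, so the first Saturday is March 4 and the second is March 11.
September 18, 2027 is outside the daylight-saving period (29 October 2027 – 11 March 2028), so Solor Zone is on standard time, UTC−01:00.
07:30 Solor Zone + 1h = 08:30 UTC.
1 September 2027 is a Wednesday, so the first Monday is September 6 and the third is September 20.
1 March 2028 is a Wednesday, so the first Saturday is March 4.
At the standard offset (UTC−04:00), 08:30 UTC − 4h = 04:30 Ulide standard time.
The standard-time date in Ulide, September 18, 2027, is outside the daylight-saving period (20 September 2027 – 4 March 2028), so Ulide is on standard time, UTC−04:00.
08:30 UTC − 4h = 04:30 Ulide.

04:30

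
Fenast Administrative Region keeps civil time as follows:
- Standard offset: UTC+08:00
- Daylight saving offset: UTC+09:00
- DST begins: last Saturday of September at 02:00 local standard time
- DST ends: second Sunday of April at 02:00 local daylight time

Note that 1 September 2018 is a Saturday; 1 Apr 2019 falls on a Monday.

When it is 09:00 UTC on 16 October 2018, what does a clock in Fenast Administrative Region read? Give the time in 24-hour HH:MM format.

18:00

1 September 2018 is a Saturday, so Saturdays fall on 1, 8, 15, 22, 29; the last is September 29.
1 April 2019 is a Monday, so the first Sunday is April 7 and the second is April 14.
At the standard offset (UTC+08:00), 09:00 UTC + 8h = 17:00 Fenast Administrative Region standard time.
Daylight saving runs 29 September 2018 – 14 April 2019; the standard-time date in Fenast Administrative Region, 16 October 2018, is inside that window, so Fenast Administrative Region is at UTC+09:00.
09:00 UTC + 9h = 18:00 local.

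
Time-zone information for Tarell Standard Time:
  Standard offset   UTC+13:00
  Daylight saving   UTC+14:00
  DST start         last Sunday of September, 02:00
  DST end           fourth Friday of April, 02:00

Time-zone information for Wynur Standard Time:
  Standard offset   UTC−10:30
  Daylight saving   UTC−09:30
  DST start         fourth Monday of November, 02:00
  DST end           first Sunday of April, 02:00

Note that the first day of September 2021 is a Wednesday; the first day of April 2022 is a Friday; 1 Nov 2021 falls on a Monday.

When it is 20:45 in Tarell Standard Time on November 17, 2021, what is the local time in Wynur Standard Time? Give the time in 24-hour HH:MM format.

1 September 2021 is a Wednesday, so Sundays fall on 5, 12, 19, 26; the last is September 26.
1 April 2022 is a Friday, so the first Friday is April 1 and the fourth is April 22.
November 17, 2021 lies within the daylight-saving period (26 September 2021 – 22 April 2022), so Tarell Standard Time is on daylight time, UTC+14:00.
20:45 Tarell Standard Time − 14h = 06:45 UTC.
1 November 2021 is a Monday, so the first Monday is November 1 and the fourth is November 22.
1 April 2022 is a Friday, so the first Sunday is April 3.
At the standard offset (UTC−10:30), 06:45 UTC − 10h30m = 20:15 Wynur Standard Time standard time (rolling into the previous day, 16 November 2021).
Daylight saving runs 22 November 2021 – 3 April 2022; the standard-time date in Wynur Standard Time, November 16, 2021, is outside that window, so Wynur Standard Time is on standard time at UTC−10:30.
06:45 UTC − 10h30m = 20:15 Wynur Standard Time (rolling into the previous day, 16 November 2021).

20:15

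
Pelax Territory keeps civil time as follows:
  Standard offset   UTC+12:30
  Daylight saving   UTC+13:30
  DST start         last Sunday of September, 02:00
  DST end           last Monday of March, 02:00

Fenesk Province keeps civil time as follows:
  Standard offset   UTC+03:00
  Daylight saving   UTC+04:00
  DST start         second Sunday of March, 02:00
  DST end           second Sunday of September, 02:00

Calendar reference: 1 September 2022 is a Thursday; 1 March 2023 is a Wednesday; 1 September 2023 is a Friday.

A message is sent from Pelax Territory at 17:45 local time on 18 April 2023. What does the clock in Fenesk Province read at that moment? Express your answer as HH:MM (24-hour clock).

1 September 2022 is a Thursday, so Sundays fall on 4, 11, 18, 25; the last is September 25.
1 March 2023 is a Wednesday, so Mondays fall on 6, 13, 20, 27; the last is March 27.
Daylight saving runs 25 September 2022 – 27 March 2023; 18 April 2023 is outside that window, so Pelax Territory is on standard time at UTC+12:30.
17:45 Pelax Territory − 12h30m = 05:15 UTC.
1 March 2023 is a Wednesday, so the first Sunday is March 5 and the second is March 12.
1 September 2023 is a Friday, so the first Sunday is September 3 and the second is September 10.
At the standard offset (UTC+03:00), 05:15 UTC + 3h = 08:15 Fenesk Province standard time.
Daylight saving runs 12 March – 10 September; the standard-time date in Fenesk Province, 18 April 2023, is inside that window, so Fenesk Province is at UTC+04:00.
05:15 UTC + 4h = 09:15 Fenesk Province.

09:15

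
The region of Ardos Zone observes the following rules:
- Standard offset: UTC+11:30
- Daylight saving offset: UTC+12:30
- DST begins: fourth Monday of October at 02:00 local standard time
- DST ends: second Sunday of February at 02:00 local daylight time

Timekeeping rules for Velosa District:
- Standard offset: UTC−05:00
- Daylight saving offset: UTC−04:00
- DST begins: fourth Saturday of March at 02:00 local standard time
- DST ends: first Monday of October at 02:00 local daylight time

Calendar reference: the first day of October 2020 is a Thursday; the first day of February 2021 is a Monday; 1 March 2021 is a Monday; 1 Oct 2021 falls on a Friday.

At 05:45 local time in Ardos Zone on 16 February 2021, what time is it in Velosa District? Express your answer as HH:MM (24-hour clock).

13:15

1 October 2020 is a Thursday, so the first Monday is October 5 and the fourth is October 26.
1 February 2021 is a Monday, so the first Sunday is February 7 and the second is February 14.
16 February 2021 is outside the daylight-saving period (26 October 2020 – 14 February 2021), so Ardos Zone is on standard time, UTC+11:30.
05:45 Ardos Zone − 11h30m = 18:15 UTC (rolling into the previous day, 15 February 2021).
1 March 2021 is a Monday, so the first Saturday is March 6 and the fourth is March 27.
1 October 2021 is a Friday, so the first Monday is October 4.
At the standard offset (UTC−05:00), 18:15 UTC − 5h = 13:15 Velosa District standard time.
The standard-time date in Velosa District, 15 February 2021, is outside the daylight-saving period (27 March – 4 October), so Velosa District is on standard time, UTC−05:00.
18:15 UTC − 5h = 13:15 Velosa District.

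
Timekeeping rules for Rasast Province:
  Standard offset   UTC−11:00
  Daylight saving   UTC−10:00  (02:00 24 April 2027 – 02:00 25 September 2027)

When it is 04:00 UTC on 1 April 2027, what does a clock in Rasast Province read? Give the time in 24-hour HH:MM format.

17:00

At the standard offset (UTC−11:00), 04:00 UTC − 11h = 17:00 Rasast Province standard time (rolling into the previous day, 31 March 2027).
The standard-time date in Rasast Province, 31 March 2027, does not fall between 24 April and 25 September, so daylight saving is not in effect and Rasast Province is at UTC−11:00.
04:00 UTC − 11h = 17:00 local (rolling into the previous day, 31 March 2027).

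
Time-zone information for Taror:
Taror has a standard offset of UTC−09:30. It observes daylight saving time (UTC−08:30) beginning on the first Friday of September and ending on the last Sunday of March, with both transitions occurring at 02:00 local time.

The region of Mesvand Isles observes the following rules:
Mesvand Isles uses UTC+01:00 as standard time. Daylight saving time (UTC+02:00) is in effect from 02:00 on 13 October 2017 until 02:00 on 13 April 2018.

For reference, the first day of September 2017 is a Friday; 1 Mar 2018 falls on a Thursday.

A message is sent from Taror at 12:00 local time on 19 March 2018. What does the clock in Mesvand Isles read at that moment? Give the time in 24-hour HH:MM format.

22:30

1 September 2017 is a Friday, so the first Friday is September 1.
1 March 2018 is a Thursday, so Sundays fall on 4, 11, 18, 25; the last is March 25.
Daylight saving runs 1 September 2017 – 25 March 2018; 19 March 2018 is inside that window, so Taror is at UTC−08:30.
12:00 Taror + 8h30m = 20:30 UTC.
At the standard offset (UTC+01:00), 20:30 UTC + 1h = 21:30 Mesvand Isles standard time.
The standard-time date in Mesvand Isles, 19 March 2018, lies within the daylight-saving period (13 October 2017 – 13 April 2018), so Mesvand Isles is on daylight time, UTC+02:00.
20:30 UTC + 2h = 22:30 Mesvand Isles.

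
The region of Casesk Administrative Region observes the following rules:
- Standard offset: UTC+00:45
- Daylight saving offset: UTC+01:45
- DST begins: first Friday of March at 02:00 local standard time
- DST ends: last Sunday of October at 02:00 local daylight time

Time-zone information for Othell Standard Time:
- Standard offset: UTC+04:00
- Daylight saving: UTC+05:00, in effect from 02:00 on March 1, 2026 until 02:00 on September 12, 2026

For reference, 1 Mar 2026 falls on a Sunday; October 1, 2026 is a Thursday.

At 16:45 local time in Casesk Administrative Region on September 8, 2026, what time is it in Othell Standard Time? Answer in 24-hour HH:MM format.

1 March 2026 is a Sunday, so the first Friday is March 6.
1 October 2026 is a Thursday, so Sundays fall on 4, 11, 18, 25; the last is October 25.
September 8, 2026 lies within the daylight-saving period (6 March – 25 October), so Casesk Administrative Region is on daylight time, UTC+01:45.
16:45 Casesk Administrative Region − 1h45m = 15:00 UTC.
At the standard offset (UTC+04:00), 15:00 UTC + 4h = 19:00 Othell Standard Time standard time.
The standard-time date in Othell Standard Time, September 8, 2026, falls between 1 March and 12 September, so daylight saving is in effect and Othell Standard Time is at UTC+05:00.
15:00 UTC + 5h = 20:00 Othell Standard Time.

20:00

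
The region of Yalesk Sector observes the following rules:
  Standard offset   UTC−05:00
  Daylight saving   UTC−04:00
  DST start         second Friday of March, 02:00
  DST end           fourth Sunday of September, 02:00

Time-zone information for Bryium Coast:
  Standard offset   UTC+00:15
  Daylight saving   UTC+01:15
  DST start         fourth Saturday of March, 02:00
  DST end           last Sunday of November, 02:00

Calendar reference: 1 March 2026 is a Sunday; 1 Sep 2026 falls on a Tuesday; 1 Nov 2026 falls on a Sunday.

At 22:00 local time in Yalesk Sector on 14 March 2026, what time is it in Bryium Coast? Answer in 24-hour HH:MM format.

02:15

1 March 2026 is a Sunday, so the first Friday is March 6 and the second is March 13.
1 September 2026 is a Tuesday, so the first Sunday is September 6 and the fourth is September 27.
14 March 2026 lies within the daylight-saving period (13 March – 27 September), so Yalesk Sector is on daylight time, UTC−04:00.
22:00 Yalesk Sector + 4h = 02:00 UTC (rolling into the next day, 15 March 2026).
1 March 2026 is a Sunday, so the first Saturday is March 7 and the fourth is March 28.
1 November 2026 is a Sunday, so Sundays fall on 1, 8, 15, 22, 29; the last is November 29.
At the standard offset (UTC+00:15), 02:00 UTC + 0h15m = 02:15 Bryium Coast standard time.
The standard-time date in Bryium Coast, 15 March 2026, does not fall between 28 March and 29 November, so daylight saving is not in effect and Bryium Coast is at UTC+00:15.
02:00 UTC + 0h15m = 02:15 Bryium Coast.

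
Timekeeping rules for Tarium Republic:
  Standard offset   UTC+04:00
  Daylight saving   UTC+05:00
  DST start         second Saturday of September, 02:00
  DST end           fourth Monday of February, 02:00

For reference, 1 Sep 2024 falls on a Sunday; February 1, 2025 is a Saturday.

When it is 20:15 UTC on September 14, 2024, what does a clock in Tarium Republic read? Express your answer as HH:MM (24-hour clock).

01:15

1 September 2024 is a Sunday, so the first Saturday is September 7 and the second is September 14.
1 February 2025 is a Saturday, so the first Monday is February 3 and the fourth is February 24.
At the standard offset (UTC+04:00), 20:15 UTC + 4h = 00:15 Tarium Republic standard time (rolling into the next day, 15 September 2024).
Daylight saving runs 14 September 2024 – 24 February 2025; the standard-time date in Tarium Republic, September 15, 2024, is inside that window, so Tarium Republic is at UTC+05:00.
20:15 UTC + 5h = 01:15 local (rolling into the next day, 15 September 2024).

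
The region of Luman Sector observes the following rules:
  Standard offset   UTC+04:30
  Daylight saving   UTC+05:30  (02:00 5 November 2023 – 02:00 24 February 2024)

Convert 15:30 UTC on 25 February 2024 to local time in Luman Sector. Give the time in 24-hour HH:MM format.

At the standard offset (UTC+04:30), 15:30 UTC + 4h30m = 20:00 Luman Sector standard time.
The standard-time date in Luman Sector, 25 February 2024, does not fall between 5 November 2023 and 24 February 2024, so daylight saving is not in effect and Luman Sector is at UTC+04:30.
15:30 UTC + 4h30m = 20:00 local.

20:00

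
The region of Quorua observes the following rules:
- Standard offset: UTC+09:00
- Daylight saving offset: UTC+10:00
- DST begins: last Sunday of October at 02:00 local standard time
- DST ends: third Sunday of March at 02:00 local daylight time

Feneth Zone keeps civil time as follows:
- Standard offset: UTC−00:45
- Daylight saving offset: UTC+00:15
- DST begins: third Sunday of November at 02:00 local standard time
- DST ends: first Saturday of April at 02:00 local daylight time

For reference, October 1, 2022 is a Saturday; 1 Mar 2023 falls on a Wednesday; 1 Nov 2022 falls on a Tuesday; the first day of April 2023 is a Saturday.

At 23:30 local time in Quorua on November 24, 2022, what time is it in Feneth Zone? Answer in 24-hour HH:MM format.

13:45

1 October 2022 is a Saturday, so Sundays fall on 2, 9, 16, 23, 30; the last is October 30.
1 March 2023 is a Wednesday, so the first Sunday is March 5 and the third is March 19.
November 24, 2022 falls between 30 October 2022 and 19 March 2023, so daylight saving is in effect and Quorua is at UTC+10:00.
23:30 Quorua − 10h = 13:30 UTC.
1 November 2022 is a Tuesday, so the first Sunday is November 6 and the third is November 20.
1 April 2023 is a Saturday, so the first Saturday is April 1.
At the standard offset (UTC−00:45), 13:30 UTC − 0h45m = 12:45 Feneth Zone standard time.
Daylight saving runs 20 November 2022 – 1 April 2023; the standard-time date in Feneth Zone, November 24, 2022, is inside that window, so Feneth Zone is at UTC+00:15.
13:30 UTC + 0h15m = 13:45 Feneth Zone.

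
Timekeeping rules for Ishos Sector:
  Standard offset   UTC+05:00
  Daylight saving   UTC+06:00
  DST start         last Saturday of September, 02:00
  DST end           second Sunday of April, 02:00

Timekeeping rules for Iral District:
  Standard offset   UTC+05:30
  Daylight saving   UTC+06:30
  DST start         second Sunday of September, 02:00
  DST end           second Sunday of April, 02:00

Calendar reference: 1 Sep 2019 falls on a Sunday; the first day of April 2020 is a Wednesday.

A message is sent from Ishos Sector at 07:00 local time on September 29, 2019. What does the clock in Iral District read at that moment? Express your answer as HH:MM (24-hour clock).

07:30

1 September 2019 is a Sunday, so Saturdays fall on 7, 14, 21, 28; the last is September 28.
1 April 2020 is a Wednesday, so the first Sunday is April 5 and the second is April 12.
September 29, 2019 lies within the daylight-saving period (28 September 2019 – 12 April 2020), so Ishos Sector is on daylight time, UTC+06:00.
07:00 Ishos Sector − 6h = 01:00 UTC.
1 September 2019 is a Sunday, so the first Sunday is September 1 and the second is September 8.
1 April 2020 is a Wednesday, so the first Sunday is April 5 and the second is April 12.
At the standard offset (UTC+05:30), 01:00 UTC + 5h30m = 06:30 Iral District standard time.
The standard-time date in Iral District, September 29, 2019, lies within the daylight-saving period (8 September 2019 – 12 April 2020), so Iral District is on daylight time, UTC+06:30.
01:00 UTC + 6h30m = 07:30 Iral District.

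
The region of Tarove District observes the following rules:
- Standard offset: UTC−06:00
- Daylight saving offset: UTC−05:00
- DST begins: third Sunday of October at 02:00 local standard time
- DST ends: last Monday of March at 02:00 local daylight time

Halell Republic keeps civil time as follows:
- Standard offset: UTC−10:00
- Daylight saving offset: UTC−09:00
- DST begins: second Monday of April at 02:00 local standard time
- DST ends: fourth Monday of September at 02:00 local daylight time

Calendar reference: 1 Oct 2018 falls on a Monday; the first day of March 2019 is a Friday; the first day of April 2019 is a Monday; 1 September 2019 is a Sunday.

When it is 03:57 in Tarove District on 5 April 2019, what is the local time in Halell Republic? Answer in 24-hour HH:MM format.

1 October 2018 is a Monday, so the first Sunday is October 7 and the third is October 21.
1 March 2019 is a Friday, so Mondays fall on 4, 11, 18, 25; the last is March 25.
5 April 2019 is outside the daylight-saving period (21 October 2018 – 25 March 2019), so Tarove District is on standard time, UTC−06:00.
03:57 Tarove District + 6h = 09:57 UTC.
1 April 2019 is a Monday, so the first Monday is April 1 and the second is April 8.
1 September 2019 is a Sunday, so the first Monday is September 2 and the fourth is September 23.
At the standard offset (UTC−10:00), 09:57 UTC − 10h = 23:57 Halell Republic standard time (rolling into the previous day, 4 April 2019).
The standard-time date in Halell Republic, 4 April 2019, is outside the daylight-saving period (8 April – 23 September), so Halell Republic is on standard time, UTC−10:00.
09:57 UTC − 10h = 23:57 Halell Republic (rolling into the previous day, 4 April 2019).

23:57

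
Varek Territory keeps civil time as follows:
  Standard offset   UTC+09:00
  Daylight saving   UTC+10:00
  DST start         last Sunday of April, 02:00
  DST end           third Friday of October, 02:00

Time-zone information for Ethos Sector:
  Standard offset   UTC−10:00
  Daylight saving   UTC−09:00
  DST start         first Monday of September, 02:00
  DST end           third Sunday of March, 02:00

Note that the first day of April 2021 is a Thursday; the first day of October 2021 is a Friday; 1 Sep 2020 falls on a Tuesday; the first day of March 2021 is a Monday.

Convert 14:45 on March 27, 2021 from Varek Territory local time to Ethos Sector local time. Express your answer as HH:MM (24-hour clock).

1 April 2021 is a Thursday, so Sundays fall on 4, 11, 18, 25; the last is April 25.
1 October 2021 is a Friday, so the first Friday is October 1 and the third is October 15.
Daylight saving runs 25 April – 15 October; March 27, 2021 is outside that window, so Varek Territory is on standard time at UTC+09:00.
14:45 Varek Territory − 9h = 05:45 UTC.
1 September 2020 is a Tuesday, so the first Monday is September 7.
1 March 2021 is a Monday, so the first Sunday is March 7 and the third is March 21.
At the standard offset (UTC−10:00), 05:45 UTC − 10h = 19:45 Ethos Sector standard time (rolling into the previous day, 26 March 2021).
Daylight saving runs 7 September 2020 – 21 March 2021; the standard-time date in Ethos Sector, March 26, 2021, is outside that window, so Ethos Sector is on standard time at UTC−10:00.
05:45 UTC − 10h = 19:45 Ethos Sector (rolling into the previous day, 26 March 2021).

19:45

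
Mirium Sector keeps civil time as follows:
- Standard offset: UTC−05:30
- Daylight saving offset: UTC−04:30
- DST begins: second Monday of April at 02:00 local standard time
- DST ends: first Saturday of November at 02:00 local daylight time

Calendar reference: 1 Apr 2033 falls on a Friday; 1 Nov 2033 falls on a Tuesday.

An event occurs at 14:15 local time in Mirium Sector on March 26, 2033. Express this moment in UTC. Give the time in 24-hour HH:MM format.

19:45

1 April 2033 is a Friday, so the first Monday is April 4 and the second is April 11.
1 November 2033 is a Tuesday, so the first Saturday is November 5.
March 26, 2033 is outside the daylight-saving period (11 April – 5 November), so Mirium Sector is on standard time, UTC−05:30.
14:15 local + 5h30m = 19:45 UTC.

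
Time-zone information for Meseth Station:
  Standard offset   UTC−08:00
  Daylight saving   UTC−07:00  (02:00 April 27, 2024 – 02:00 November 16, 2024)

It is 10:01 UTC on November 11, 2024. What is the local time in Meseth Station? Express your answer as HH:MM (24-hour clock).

03:01

At the standard offset (UTC−08:00), 10:01 UTC − 8h = 02:01 Meseth Station standard time.
The standard-time date in Meseth Station, November 11, 2024, lies within the daylight-saving period (27 April – 16 November), so Meseth Station is on daylight time, UTC−07:00.
10:01 UTC − 7h = 03:01 local.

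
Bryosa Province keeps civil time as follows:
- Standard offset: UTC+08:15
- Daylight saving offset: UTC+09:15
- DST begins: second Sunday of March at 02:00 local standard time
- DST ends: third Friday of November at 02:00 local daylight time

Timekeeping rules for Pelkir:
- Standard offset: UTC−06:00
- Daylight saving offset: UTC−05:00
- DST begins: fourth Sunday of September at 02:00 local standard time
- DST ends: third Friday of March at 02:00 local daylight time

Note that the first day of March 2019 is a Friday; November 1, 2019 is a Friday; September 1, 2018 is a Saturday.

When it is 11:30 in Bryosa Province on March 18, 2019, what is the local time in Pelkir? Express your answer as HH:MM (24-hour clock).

1 March 2019 is a Friday, so the first Sunday is March 3 and the second is March 10.
1 November 2019 is a Friday, so the first Friday is November 1 and the third is November 15.
Daylight saving runs 10 March – 15 November; March 18, 2019 is inside that window, so Bryosa Province is at UTC+09:15.
11:30 Bryosa Province − 9h15m = 02:15 UTC.
1 September 2018 is a Saturday, so the first Sunday is September 2 and the fourth is September 23.
1 March 2019 is a Friday, so the first Friday is March 1 and the third is March 15.
At the standard offset (UTC−06:00), 02:15 UTC − 6h = 20:15 Pelkir standard time (rolling into the previous day, 17 March 2019).
Daylight saving runs 23 September 2018 – 15 March 2019; the standard-time date in Pelkir, March 17, 2019, is outside that window, so Pelkir is on standard time at UTC−06:00.
02:15 UTC − 6h = 20:15 Pelkir (rolling into the previous day, 17 March 2019).

20:15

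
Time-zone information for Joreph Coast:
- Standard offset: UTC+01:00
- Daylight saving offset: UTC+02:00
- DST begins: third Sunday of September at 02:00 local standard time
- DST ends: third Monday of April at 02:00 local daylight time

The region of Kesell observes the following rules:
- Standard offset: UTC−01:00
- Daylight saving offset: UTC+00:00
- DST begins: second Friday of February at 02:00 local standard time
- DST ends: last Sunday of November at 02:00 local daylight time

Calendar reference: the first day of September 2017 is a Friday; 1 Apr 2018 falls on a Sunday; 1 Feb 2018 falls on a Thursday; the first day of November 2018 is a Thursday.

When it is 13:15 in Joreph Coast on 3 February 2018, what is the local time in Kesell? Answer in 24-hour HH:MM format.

1 September 2017 is a Friday, so the first Sunday is September 3 and the third is September 17.
1 April 2018 is a Sunday, so the first Monday is April 2 and the third is April 16.
3 February 2018 falls between 17 September 2017 and 16 April 2018, so daylight saving is in effect and Joreph Coast is at UTC+02:00.
13:15 Joreph Coast − 2h = 11:15 UTC.
1 February 2018 is a Thursday, so the first Friday is February 2 and the second is February 9.
1 November 2018 is a Thursday, so Sundays fall on 4, 11, 18, 25; the last is November 25.
At the standard offset (UTC−01:00), 11:15 UTC − 1h = 10:15 Kesell standard time.
Daylight saving runs 9 February – 25 November; the standard-time date in Kesell, 3 February 2018, is outside that window, so Kesell is on standard time at UTC−01:00.
11:15 UTC − 1h = 10:15 Kesell.

10:15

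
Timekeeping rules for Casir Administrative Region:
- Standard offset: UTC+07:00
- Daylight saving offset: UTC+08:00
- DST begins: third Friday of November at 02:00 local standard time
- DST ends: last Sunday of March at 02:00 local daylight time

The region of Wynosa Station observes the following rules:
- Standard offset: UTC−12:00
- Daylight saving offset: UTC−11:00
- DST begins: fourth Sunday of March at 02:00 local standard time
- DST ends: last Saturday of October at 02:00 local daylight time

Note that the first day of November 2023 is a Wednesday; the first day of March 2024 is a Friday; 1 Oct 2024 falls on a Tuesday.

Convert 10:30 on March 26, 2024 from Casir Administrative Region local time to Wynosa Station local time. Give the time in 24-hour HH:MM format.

1 November 2023 is a Wednesday, so the first Friday is November 3 and the third is November 17.
1 March 2024 is a Friday, so Sundays fall on 3, 10, 17, 24, 31; the last is March 31.
Daylight saving runs 17 November 2023 – 31 March 2024; March 26, 2024 is inside that window, so Casir Administrative Region is at UTC+08:00.
10:30 Casir Administrative Region − 8h = 02:30 UTC.
1 March 2024 is a Friday, so the first Sunday is March 3 and the fourth is March 24.
1 October 2024 is a Tuesday, so Saturdays fall on 5, 12, 19, 26; the last is October 26.
At the standard offset (UTC−12:00), 02:30 UTC − 12h = 14:30 Wynosa Station standard time (rolling into the previous day, 25 March 2024).
The standard-time date in Wynosa Station, March 25, 2024, falls between 24 March and 26 October, so daylight saving is in effect and Wynosa Station is at UTC−11:00.
02:30 UTC − 11h = 15:30 Wynosa Station (rolling into the previous day, 25 March 2024).

15:30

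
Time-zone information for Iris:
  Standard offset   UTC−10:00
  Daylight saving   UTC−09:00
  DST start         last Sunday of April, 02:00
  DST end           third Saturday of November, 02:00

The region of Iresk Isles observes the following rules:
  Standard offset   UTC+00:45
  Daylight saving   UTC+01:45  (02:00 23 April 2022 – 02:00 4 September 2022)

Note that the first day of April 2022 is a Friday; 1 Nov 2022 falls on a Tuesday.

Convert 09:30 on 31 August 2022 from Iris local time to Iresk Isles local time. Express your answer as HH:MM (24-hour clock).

1 April 2022 is a Friday, so Sundays fall on 3, 10, 17, 24; the last is April 24.
1 November 2022 is a Tuesday, so the first Saturday is November 5 and the third is November 19.
Daylight saving runs 24 April – 19 November; 31 August 2022 is inside that window, so Iris is at UTC−09:00.
09:30 Iris + 9h = 18:30 UTC.
At the standard offset (UTC+00:45), 18:30 UTC + 0h45m = 19:15 Iresk Isles standard time.
The standard-time date in Iresk Isles, 31 August 2022, lies within the daylight-saving period (23 April – 4 September), so Iresk Isles is on daylight time, UTC+01:45.
18:30 UTC + 1h45m = 20:15 Iresk Isles.

20:15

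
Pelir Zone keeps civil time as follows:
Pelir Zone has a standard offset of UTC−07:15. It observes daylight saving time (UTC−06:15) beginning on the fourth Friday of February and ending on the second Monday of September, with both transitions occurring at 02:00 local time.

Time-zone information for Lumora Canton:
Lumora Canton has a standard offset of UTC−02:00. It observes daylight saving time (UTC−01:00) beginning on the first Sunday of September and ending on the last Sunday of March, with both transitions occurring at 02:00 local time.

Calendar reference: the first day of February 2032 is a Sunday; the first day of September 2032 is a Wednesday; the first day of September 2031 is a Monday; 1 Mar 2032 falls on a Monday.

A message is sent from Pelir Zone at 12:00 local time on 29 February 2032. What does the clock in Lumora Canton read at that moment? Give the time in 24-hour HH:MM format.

1 February 2032 is a Sunday, so the first Friday is February 6 and the fourth is February 27.
1 September 2032 is a Wednesday, so the first Monday is September 6 and the second is September 13.
Daylight saving runs 27 February – 13 September; 29 February 2032 is inside that window, so Pelir Zone is at UTC−06:15.
12:00 Pelir Zone + 6h15m = 18:15 UTC.
1 September 2031 is a Monday, so the first Sunday is September 7.
1 March 2032 is a Monday, so Sundays fall on 7, 14, 21, 28; the last is March 28.
At the standard offset (UTC−02:00), 18:15 UTC − 2h = 16:15 Lumora Canton standard time.
The standard-time date in Lumora Canton, 29 February 2032, lies within the daylight-saving period (7 September 2031 – 28 March 2032), so Lumora Canton is on daylight time, UTC−01:00.
18:15 UTC − 1h = 17:15 Lumora Canton.

17:15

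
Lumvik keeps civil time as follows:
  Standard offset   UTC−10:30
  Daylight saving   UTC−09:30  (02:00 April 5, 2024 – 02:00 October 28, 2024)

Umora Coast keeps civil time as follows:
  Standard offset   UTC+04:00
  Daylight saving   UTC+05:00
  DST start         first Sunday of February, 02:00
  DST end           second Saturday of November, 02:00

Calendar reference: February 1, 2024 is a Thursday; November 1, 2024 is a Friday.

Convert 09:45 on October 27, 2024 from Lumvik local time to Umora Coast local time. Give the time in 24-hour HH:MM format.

00:15

Daylight saving runs 5 April – 28 October; October 27, 2024 is inside that window, so Lumvik is at UTC−09:30.
09:45 Lumvik + 9h30m = 19:15 UTC.
1 February 2024 is a Thursday, so the first Sunday is February 4.
1 November 2024 is a Friday, so the first Saturday is November 2 and the second is November 9.
At the standard offset (UTC+04:00), 19:15 UTC + 4h = 23:15 Umora Coast standard time.
The standard-time date in Umora Coast, October 27, 2024, lies within the daylight-saving period (4 February – 9 November), so Umora Coast is on daylight time, UTC+05:00.
19:15 UTC + 5h = 00:15 Umora Coast (rolling into the next day, 28 October 2024).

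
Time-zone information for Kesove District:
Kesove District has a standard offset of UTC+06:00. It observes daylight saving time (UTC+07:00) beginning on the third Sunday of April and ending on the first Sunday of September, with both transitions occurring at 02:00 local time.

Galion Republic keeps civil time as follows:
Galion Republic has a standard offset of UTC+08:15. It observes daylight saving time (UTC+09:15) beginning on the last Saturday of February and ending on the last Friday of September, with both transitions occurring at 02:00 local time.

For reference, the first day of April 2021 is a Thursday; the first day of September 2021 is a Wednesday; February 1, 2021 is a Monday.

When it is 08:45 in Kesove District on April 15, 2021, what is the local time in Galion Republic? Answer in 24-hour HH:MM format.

1 April 2021 is a Thursday, so the first Sunday is April 4 and the third is April 18.
1 September 2021 is a Wednesday, so the first Sunday is September 5.
April 15, 2021 is outside the daylight-saving period (18 April – 5 September), so Kesove District is on standard time, UTC+06:00.
08:45 Kesove District − 6h = 02:45 UTC.
1 February 2021 is a Monday, so Saturdays fall on 6, 13, 20, 27; the last is February 27.
1 September 2021 is a Wednesday, so Fridays fall on 3, 10, 17, 24; the last is September 24.
At the standard offset (UTC+08:15), 02:45 UTC + 8h15m = 11:00 Galion Republic standard time.
Daylight saving runs 27 February – 24 September; the standard-time date in Galion Republic, April 15, 2021, is inside that window, so Galion Republic is at UTC+09:15.
02:45 UTC + 9h15m = 12:00 Galion Republic.

12:00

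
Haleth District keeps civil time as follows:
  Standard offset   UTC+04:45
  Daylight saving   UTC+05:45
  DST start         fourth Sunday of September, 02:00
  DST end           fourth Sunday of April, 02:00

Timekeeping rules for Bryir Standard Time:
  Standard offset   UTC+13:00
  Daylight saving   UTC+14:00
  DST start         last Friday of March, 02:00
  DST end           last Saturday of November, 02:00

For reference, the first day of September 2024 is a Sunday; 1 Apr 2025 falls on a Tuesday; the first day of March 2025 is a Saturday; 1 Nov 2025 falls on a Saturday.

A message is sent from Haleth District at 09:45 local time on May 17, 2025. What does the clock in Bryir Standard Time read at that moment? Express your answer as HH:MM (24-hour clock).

1 September 2024 is a Sunday, so the first Sunday is September 1 and the fourth is September 22.
1 April 2025 is a Tuesday, so the first Sunday is April 6 and the fourth is April 27.
May 17, 2025 does not fall between 22 September 2024 and 27 April 2025, so daylight saving is not in effect and Haleth District is at UTC+04:45.
09:45 Haleth District − 4h45m = 05:00 UTC.
1 March 2025 is a Saturday, so Fridays fall on 7, 14, 21, 28; the last is March 28.
1 November 2025 is a Saturday, so Saturdays fall on 1, 8, 15, 22, 29; the last is November 29.
At the standard offset (UTC+13:00), 05:00 UTC + 13h = 18:00 Bryir Standard Time standard time.
The standard-time date in Bryir Standard Time, May 17, 2025, falls between 28 March and 29 November, so daylight saving is in effect and Bryir Standard Time is at UTC+14:00.
05:00 UTC + 14h = 19:00 Bryir Standard Time.

19:00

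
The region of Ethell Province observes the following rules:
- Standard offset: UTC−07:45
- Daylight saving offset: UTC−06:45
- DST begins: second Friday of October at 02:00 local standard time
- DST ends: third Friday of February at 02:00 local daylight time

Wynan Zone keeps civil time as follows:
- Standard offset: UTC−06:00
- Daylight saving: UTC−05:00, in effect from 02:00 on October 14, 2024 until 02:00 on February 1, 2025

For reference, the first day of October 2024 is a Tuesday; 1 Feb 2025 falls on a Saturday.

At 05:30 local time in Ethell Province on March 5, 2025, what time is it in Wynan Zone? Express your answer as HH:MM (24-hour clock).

07:15

1 October 2024 is a Tuesday, so the first Friday is October 4 and the second is October 11.
1 February 2025 is a Saturday, so the first Friday is February 7 and the third is February 21.
March 5, 2025 does not fall between 11 October 2024 and 21 February 2025, so daylight saving is not in effect and Ethell Province is at UTC−07:45.
05:30 Ethell Province + 7h45m = 13:15 UTC.
At the standard offset (UTC−06:00), 13:15 UTC − 6h = 07:15 Wynan Zone standard time.
The standard-time date in Wynan Zone, March 5, 2025, is outside the daylight-saving period (14 October 2024 – 1 February 2025), so Wynan Zone is on standard time, UTC−06:00.
13:15 UTC − 6h = 07:15 Wynan Zone.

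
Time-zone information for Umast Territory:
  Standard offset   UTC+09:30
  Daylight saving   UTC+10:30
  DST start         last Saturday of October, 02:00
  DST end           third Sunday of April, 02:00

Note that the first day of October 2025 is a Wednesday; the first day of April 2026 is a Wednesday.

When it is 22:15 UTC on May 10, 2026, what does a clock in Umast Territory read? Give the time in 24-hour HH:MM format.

1 October 2025 is a Wednesday, so Saturdays fall on 4, 11, 18, 25; the last is October 25.
1 April 2026 is a Wednesday, so the first Sunday is April 5 and the third is April 19.
At the standard offset (UTC+09:30), 22:15 UTC + 9h30m = 07:45 Umast Territory standard time (rolling into the next day, 11 May 2026).
The standard-time date in Umast Territory, May 11, 2026, is outside the daylight-saving period (25 October 2025 – 19 April 2026), so Umast Territory is on standard time, UTC+09:30.
22:15 UTC + 9h30m = 07:45 local (rolling into the next day, 11 May 2026).

07:45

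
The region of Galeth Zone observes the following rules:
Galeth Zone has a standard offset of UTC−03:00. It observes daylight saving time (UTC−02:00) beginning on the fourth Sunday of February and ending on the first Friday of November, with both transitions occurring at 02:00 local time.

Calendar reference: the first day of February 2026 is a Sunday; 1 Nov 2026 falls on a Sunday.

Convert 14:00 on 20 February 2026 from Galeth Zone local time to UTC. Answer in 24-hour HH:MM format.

17:00

1 February 2026 is a Sunday, so the first Sunday is February 1 and the fourth is February 22.
1 November 2026 is a Sunday, so the first Friday is November 6.
Daylight saving runs 22 February – 6 November; 20 February 2026 is outside that window, so Galeth Zone is on standard time at UTC−03:00.
14:00 local + 3h = 17:00 UTC.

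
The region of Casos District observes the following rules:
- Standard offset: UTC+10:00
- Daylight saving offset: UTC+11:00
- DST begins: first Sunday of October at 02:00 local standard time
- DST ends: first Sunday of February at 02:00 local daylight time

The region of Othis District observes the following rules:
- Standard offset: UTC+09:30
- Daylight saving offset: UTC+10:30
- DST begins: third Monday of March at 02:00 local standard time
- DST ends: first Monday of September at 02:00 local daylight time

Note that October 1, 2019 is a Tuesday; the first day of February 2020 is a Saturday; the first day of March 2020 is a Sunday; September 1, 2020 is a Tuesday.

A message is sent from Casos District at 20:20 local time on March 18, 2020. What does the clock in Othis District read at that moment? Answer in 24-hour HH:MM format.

1 October 2019 is a Tuesday, so the first Sunday is October 6.
1 February 2020 is a Saturday, so the first Sunday is February 2.
March 18, 2020 does not fall between 6 October 2019 and 2 February 2020, so daylight saving is not in effect and Casos District is at UTC+10:00.
20:20 Casos District − 10h = 10:20 UTC.
1 March 2020 is a Sunday, so the first Monday is March 2 and the third is March 16.
1 September 2020 is a Tuesday, so the first Monday is September 7.
At the standard offset (UTC+09:30), 10:20 UTC + 9h30m = 19:50 Othis District standard time.
Daylight saving runs 16 March – 7 September; the standard-time date in Othis District, March 18, 2020, is inside that window, so Othis District is at UTC+10:30.
10:20 UTC + 10h30m = 20:50 Othis District.

20:50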